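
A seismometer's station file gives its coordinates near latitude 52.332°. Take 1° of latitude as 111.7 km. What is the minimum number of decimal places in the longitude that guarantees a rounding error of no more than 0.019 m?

At 52.332° one degree of longitude covers 111700 × cos 52.332° ≈ 111700 × 0.6111 ≈ 68258.2 m.
With N decimal places the half-ulp bound is 0.5·10⁻ᴺ°, or 0.5·10⁻ᴺ × 68258.2 m on the ground.
Need 0.5 × 68258.2 × 10⁻ᴺ ≤ 0.019 → 10⁻ᴺ ≤ 5.567e-07, so N ≥ 6.25.
N = 6 would give 0.0341 m (too coarse); N = 7 gives 0.00341 m ≤ 0.019 m.

7 decimal places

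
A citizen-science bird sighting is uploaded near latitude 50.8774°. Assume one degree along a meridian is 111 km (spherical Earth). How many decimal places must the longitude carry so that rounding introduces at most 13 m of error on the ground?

4

At 50.8774° one degree of longitude covers 111000 × cos 50.8774° ≈ 111000 × 0.6310 ≈ 70039 m.
Rounding to N decimal places gives at most 0.5 × 10⁻ᴺ degrees of error, i.e. 0.5 × 10⁻ᴺ × 70039 m.
Need 0.5 × 70039 × 10⁻ᴺ ≤ 13 → 10⁻ᴺ ≤ 3.712e-04, so N ≥ 3.43.
At 3 places the error can reach 35 m, but 4 places keeps it to 3.5 m.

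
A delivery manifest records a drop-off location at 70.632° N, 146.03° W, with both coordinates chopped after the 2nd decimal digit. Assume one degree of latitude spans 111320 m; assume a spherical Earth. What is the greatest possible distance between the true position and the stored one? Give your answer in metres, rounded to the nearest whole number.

1173 metres

Truncating at 2 decimal places can drop up to a full unit in the last place, so each coordinate may be off by as much as 0.01°.
Latitude error → 0.01 × 111320 = 1113.2 m along the meridian.
Longitude error → 0.01 × 111320 × cos 70.632° = 0.01 × 111320 × 0.3316 ≈ 369.175 m.
Combining orthogonally: (1113.2² + 369.175²)^½ ≈ 1172.82 m.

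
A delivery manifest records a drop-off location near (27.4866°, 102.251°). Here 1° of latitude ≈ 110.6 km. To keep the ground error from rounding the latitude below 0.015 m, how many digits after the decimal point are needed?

7

One degree of latitude covers 110600 m.
N decimal places → at most half a unit in the last place, 0.5 × 10⁻ᴺ° = 110600/2 × 10⁻ᴺ m.
Need 0.5 × 110600 × 10⁻ᴺ ≤ 0.015 → 10⁻ᴺ ≤ 2.712e-07, so N ≥ 6.57.
N = 6 would give 0.0553 m (too coarse); N = 7 gives 0.00553 m ≤ 0.015 m.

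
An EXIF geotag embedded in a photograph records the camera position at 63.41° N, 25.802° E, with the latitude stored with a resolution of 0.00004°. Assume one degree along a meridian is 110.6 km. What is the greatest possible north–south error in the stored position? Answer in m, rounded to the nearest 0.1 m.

With a 0.00004° grid the true value lies within half a step, ±0.00004°/2 = ±2e-05°, of the stored one.
Along the meridian that is 2e-05° × 110600 m/° = 2.212 m.

2.2 m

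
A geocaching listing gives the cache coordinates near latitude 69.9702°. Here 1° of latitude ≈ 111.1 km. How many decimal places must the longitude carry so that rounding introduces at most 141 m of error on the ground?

At 69.9702° one degree of longitude covers 111100 × cos 69.9702° ≈ 111100 × 0.3425 ≈ 38052.7 m.
N decimal places → at most half a unit in the last place, 0.5 × 10⁻ᴺ° = 38052.7/2 × 10⁻ᴺ m.
Setting 19026.4 × 10⁻ᴺ ≤ 141 gives 10ᴺ ≥ 134.9, i.e. N ≥ 2.13.
So 3 decimal places suffice (19 m); 2 would allow up to 190 m.

3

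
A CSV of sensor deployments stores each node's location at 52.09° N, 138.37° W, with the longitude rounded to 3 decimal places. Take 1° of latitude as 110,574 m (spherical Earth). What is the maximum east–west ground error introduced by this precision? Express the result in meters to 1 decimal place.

Rounding to 3 decimal places leaves the longitude within ±0.0005° of the true value.
One degree of longitude at 52.09° is 110574 × cos 52.09° ≈ 110574 × 0.6144 = 67939.2 m.
So at most 0.0005° × 67939.2 ≈ 33.9696 m east–west.

34.0 meters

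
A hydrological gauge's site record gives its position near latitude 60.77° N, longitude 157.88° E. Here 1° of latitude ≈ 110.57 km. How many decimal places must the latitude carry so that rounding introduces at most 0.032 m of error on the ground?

One degree of latitude covers 110570 m.
With N decimal places the half-ulp bound is 0.5·10⁻ᴺ°, or 0.5·10⁻ᴺ × 110570 m on the ground.
Need 0.5 × 110570 × 10⁻ᴺ ≤ 0.032 → 10⁻ᴺ ≤ 5.788e-07, so N ≥ 6.24.
N = 6 would give 0.0553 m (too coarse); N = 7 gives 0.00553 m ≤ 0.032 m.

7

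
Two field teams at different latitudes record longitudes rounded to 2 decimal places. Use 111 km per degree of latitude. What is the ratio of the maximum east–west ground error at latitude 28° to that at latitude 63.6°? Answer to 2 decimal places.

1.99

Rounding to 2 decimal places leaves the longitude within ±0.005° of the true value.
Error at 28° = 0.005° × 111000 × cos 28° ≈ 555 × 0.8829 = 490.04 m.
Error at 63.6° = 0.005° × 111000 × cos 63.6° ≈ 555 × 0.4446 = 246.77 m.
Ratio: 490.04 / 246.77 = cos 28° / cos 63.6° ≈ 1.9858.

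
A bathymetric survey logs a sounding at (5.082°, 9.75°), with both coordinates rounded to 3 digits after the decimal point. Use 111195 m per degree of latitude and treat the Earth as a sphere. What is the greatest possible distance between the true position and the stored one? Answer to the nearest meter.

78 meters

Rounding to 3 decimal places leaves each coordinate within ±0.0005° of the true value.
Latitude error → 0.0005 × 111195 = 55.5975 m along the meridian.
Longitude error → 0.0005 × 111195 × cos 5.082° = 0.0005 × 111195 × 0.9961 ≈ 55.3789 m.
Combining orthogonally: (55.5975² + 55.3789²)^½ ≈ 78.4723 m.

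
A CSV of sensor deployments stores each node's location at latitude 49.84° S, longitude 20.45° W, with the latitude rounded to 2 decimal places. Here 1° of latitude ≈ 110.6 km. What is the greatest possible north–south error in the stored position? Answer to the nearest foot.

Rounding to 2 decimal places leaves the latitude within ±0.005° of the true value.
So the N–S error is at most 0.005 × 110600 = 553 m.
In feet: 553 m ÷ 0.3048 ≈ 1814.3 ft.

1814 feet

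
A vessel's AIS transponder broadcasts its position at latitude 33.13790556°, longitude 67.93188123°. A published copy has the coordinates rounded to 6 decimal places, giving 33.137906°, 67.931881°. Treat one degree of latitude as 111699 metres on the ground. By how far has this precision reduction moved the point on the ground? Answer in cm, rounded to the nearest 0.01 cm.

Δlat = 33.13790556 − 33.137906 = -0.00000044°; Δlon = 67.93188123 − 67.931881 = +0.00000023°.
N–S: -0.00000044° × 111699 m/° = -0.0491476 m.
East–west at this latitude: 0.00000023° × 111699 × cos 33.1379° ≈ 0.00000023 × 93532 = 0.0215124 m.
Combined displacement = (0.0491476² + 0.0215124²)^½ ≈ 0.0536495 m.
That is 0.0536495 m = 5.3649 cm.

5.36 cm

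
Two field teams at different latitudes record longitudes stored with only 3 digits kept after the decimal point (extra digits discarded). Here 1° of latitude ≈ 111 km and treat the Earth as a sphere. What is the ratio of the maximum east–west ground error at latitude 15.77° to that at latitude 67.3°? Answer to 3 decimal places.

Truncating at 3 decimal places can drop up to a full unit in the last place, so the longitude may be off by as much as 0.001°.
Error at 15.77° = 0.001° × 111000 × cos 15.77° ≈ 111 × 0.9624 = 106.82 m.
Error at 67.3° = 0.001° × 111000 × cos 67.3° ≈ 111 × 0.3859 = 42.836 m.
The ratio reduces to cos 15.77° / cos 67.3° = 0.9624/0.3859 ≈ 2.4938.

2.494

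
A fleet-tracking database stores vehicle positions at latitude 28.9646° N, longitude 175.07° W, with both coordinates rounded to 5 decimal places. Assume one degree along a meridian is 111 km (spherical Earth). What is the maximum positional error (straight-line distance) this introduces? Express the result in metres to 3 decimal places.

Rounding to 5 decimal places leaves each coordinate within ±5e-06° of the true value.
Latitude error → 5e-06 × 111000 = 0.555 m along the meridian.
East–west component at 28.9646°: 5e-06° × 111000 × cos 28.9646° ≈ 5e-06 × 97116 ≈ 0.48558 m.
Worst case both components are at the extreme and orthogonal: √(0.555² + 0.48558²) ≈ 0.737437 m.

0.737 metres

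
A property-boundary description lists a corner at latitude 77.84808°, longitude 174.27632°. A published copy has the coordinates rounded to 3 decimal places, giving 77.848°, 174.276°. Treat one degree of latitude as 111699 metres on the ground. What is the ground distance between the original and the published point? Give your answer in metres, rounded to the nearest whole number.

12 metres

The latitude changed by +0.00008° and the longitude by +0.00032°.
North–south shift: 0.00008 × 111699 = 8.93592 m.
E–W at 77.848°: 0.00032° × 111699 × cos 77.848° = 0.00032 × 111699 × 0.2105 ≈ 7.52425 m.
Combined displacement = (8.93592² + 7.52425²)^½ ≈ 11.6818 m.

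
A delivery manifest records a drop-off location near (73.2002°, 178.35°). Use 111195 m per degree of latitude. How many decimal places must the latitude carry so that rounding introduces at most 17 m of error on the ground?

4 decimal places

One degree of latitude covers 111195 m.
With N decimal places the half-ulp bound is 0.5·10⁻ᴺ°, or 0.5·10⁻ᴺ × 111195 m on the ground.
Need 0.5 × 111195 × 10⁻ᴺ ≤ 17 → 10⁻ᴺ ≤ 3.058e-04, so N ≥ 3.51.
At 3 places the error can reach 55.6 m, but 4 places keeps it to 5.56 m.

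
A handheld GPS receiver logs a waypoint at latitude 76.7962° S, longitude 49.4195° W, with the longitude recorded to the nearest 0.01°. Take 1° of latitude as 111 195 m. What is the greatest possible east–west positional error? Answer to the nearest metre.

127 metres

Rounding to 2 decimal places leaves the longitude within ±0.005° of the true value.
One degree of longitude at 76.7962° is 111195 × cos 76.7962° ≈ 111195 × 0.2284 = 25398.7 m.
Maximum E–W displacement: 0.005 × 25398.7 = 126.993 m.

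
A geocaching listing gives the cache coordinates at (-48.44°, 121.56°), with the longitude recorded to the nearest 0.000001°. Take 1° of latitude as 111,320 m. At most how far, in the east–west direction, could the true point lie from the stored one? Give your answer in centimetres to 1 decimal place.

3.7 centimetres

Rounding to 6 decimal places leaves the longitude within ±5e-07° of the true value.
Parallels shrink by cos φ, so at 48.44° a degree of longitude is 111320 × 0.6634 ≈ 73850.1 m.
East–west error: 5e-07° × 73850.1 m/° ≈ 0.0369251 m.
That is 0.0369251 m = 3.6925 cm.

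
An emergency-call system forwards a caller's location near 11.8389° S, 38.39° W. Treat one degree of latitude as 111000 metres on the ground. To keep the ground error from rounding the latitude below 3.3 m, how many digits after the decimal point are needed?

5 decimal places

One degree of latitude covers 111000 m.
Rounding to N decimal places gives at most 0.5 × 10⁻ᴺ degrees of error, i.e. 0.5 × 10⁻ᴺ × 111000 m.
Setting 55500 × 10⁻ᴺ ≤ 3.3 gives 10ᴺ ≥ 1.682e+04, i.e. N ≥ 4.23.
At 4 places the error can reach 5.55 m, but 5 places keeps it to 0.555 m.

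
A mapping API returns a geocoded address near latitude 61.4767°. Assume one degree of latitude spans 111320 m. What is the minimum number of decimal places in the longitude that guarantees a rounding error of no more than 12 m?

At 61.4767° one degree of longitude covers 111320 × cos 61.4767° ≈ 111320 × 0.4775 ≈ 53157.1 m.
N decimal places → at most half a unit in the last place, 0.5 × 10⁻ᴺ° = 53157.1/2 × 10⁻ᴺ m.
Need 0.5 × 53157.1 × 10⁻ᴺ ≤ 12 → 10⁻ᴺ ≤ 4.515e-04, so N ≥ 3.35.
So 4 decimal places suffice (2.66 m); 3 would allow up to 26.6 m.

4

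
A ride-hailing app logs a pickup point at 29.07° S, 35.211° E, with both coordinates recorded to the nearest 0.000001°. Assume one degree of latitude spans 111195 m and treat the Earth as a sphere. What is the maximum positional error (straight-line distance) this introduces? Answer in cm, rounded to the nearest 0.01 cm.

7.38 cm

Rounding to 6 decimal places leaves each coordinate within ±5e-07° of the true value.
Latitude error → 5e-07 × 111195 = 0.0555975 m along the meridian.
E–W at 29.07°: 5e-07° × 111195 × cos 29.07° = 5e-07 × 111195 × 0.8740 ≈ 0.0485937 m.
Combining orthogonally: (0.0555975² + 0.0485937²)^½ ≈ 0.0738406 m.
That is 0.0738406 m = 7.3841 cm.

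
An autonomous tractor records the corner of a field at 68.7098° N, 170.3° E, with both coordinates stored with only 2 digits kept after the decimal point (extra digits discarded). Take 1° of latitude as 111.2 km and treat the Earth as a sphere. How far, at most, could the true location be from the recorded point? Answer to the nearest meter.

Truncating at 2 decimal places can drop up to a full unit in the last place, so each coordinate may be off by as much as 0.01°.
North–south component: 0.01° × 111200 = 1112 m.
E–W at 68.7098°: 0.01° × 111200 × cos 68.7098° = 0.01 × 111200 × 0.3631 ≈ 403.758 m.
Worst case both components are at the extreme and orthogonal: √(1112² + 403.758²) ≈ 1183.03 m.

1183 meters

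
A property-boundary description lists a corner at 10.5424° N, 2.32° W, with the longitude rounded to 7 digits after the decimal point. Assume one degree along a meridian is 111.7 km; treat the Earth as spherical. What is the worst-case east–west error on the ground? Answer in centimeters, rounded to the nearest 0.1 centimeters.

0.5 centimeters

Rounding to 7 decimal places leaves the longitude within ±5e-08° of the true value.
Parallels shrink by cos φ, so at 10.5424° a degree of longitude is 111700 × 0.9831 ≈ 109814 m.
So at most 5e-08° × 109814 ≈ 0.00549072 m east–west.
That is 0.00549072 m = 0.54907 cm.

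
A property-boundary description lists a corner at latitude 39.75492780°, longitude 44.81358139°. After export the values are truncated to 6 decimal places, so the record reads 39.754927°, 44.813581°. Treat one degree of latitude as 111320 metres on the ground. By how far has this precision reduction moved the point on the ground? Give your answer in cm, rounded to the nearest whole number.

10 cm

Δlat = 39.75492780 − 39.754927 = +0.00000080°; Δlon = 44.81358139 − 44.813581 = +0.00000039°.
North–south shift: 0.00000080 × 111320 = 0.089056 m.
East–west at this latitude: 0.00000039° × 111320 × cos 39.7549° ≈ 0.00000039 × 85581.4 = 0.0333767 m.
Hypotenuse of the two orthogonal shifts: √(0.089056² + 0.0333767²) = 0.0951051 m.
That is 0.0951051 m = 9.5105 cm.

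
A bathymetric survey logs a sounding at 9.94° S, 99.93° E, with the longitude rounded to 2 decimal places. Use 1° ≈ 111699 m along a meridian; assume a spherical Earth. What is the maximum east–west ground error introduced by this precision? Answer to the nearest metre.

Rounding to 2 decimal places leaves the longitude within ±0.005° of the true value.
At latitude 9.94° a degree of longitude spans 111699 m × cos 9.94° = 111699 × 0.9850 ≈ 110022 m.
Maximum E–W displacement: 0.005 × 110022 = 550.111 m.

550 metres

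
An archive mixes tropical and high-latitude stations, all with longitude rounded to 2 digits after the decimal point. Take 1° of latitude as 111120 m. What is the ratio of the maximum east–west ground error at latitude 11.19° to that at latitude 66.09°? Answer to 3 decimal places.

2.420

Rounding to 2 decimal places leaves the longitude within ±0.005° of the true value.
At 11.19°: 0.005° × 111120 × cos 11.19° = 0.005 × 111120 × 0.9810 ≈ 545.04 m.
At 66.09°: 0.005° × 111120 × cos 66.09° = 0.005 × 111120 × 0.4053 ≈ 225.19 m.
The ratio reduces to cos 11.19° / cos 66.09° = 0.9810/0.4053 ≈ 2.4204.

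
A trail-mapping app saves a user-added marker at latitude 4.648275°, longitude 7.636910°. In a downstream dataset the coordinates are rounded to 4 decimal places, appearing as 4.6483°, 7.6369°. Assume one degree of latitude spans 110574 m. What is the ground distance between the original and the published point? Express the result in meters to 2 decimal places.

2.98 meters

The latitude changed by -0.000025° and the longitude by +0.000010°.
North–south shift: -0.000025 × 110574 = -2.76435 m.
E–W at 4.6483°: 0.000010° × 110574 × cos 4.6483° = 0.000010 × 110574 × 0.9967 ≈ 1.1021 m.
Combined displacement = (2.76435² + 1.1021²)^½ ≈ 2.97595 m.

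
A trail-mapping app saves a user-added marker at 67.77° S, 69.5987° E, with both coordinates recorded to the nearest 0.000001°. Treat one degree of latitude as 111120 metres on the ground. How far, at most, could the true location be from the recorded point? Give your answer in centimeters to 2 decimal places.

Rounding to 6 decimal places leaves each coordinate within ±5e-07° of the true value.
N–S: 5e-07° × 111120 m/° = 0.05556 m.
Longitude error → 5e-07 × 111120 × cos 67.77° = 5e-07 × 111120 × 0.3783 ≈ 0.0210198 m.
Worst case both components are at the extreme and orthogonal: √(0.05556² + 0.0210198²) ≈ 0.0594032 m.
That is 0.0594032 m = 5.9403 cm.

5.94 centimeters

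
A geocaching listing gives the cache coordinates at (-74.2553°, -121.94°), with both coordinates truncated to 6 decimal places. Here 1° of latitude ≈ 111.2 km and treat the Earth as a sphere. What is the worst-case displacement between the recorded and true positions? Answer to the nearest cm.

Truncating at 6 decimal places can drop up to a full unit in the last place, so each coordinate may be off by as much as 1e-06°.
N–S: 1e-06° × 111200 m/° = 0.1112 m.
Longitude error → 1e-06 × 111200 × cos 74.2553° = 1e-06 × 111200 × 0.2714 ≈ 0.0301743 m.
Combining orthogonally: (0.1112² + 0.0301743²)^½ ≈ 0.115221 m.
That is 0.115221 m = 11.522 cm.

12 cm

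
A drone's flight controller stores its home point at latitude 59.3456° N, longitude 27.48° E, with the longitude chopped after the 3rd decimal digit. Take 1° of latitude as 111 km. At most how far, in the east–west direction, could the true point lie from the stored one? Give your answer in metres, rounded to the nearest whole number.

Truncating at 3 decimal places can drop up to a full unit in the last place, so the longitude may be off by as much as 0.001°.
Parallels shrink by cos φ, so at 59.3456° a degree of longitude is 111000 × 0.5099 ≈ 56594.3 m.
East–west error: 0.001° × 56594.3 m/° ≈ 56.5943 m.

57 metres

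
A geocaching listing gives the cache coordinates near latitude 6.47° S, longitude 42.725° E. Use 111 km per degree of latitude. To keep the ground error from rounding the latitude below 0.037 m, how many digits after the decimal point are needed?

One degree of latitude covers 111000 m.
N decimal places → at most half a unit in the last place, 0.5 × 10⁻ᴺ° = 111000/2 × 10⁻ᴺ m.
Need 0.5 × 111000 × 10⁻ᴺ ≤ 0.037 → 10⁻ᴺ ≤ 6.667e-07, so N ≥ 6.18.
So 7 decimal places suffice (0.00555 m); 6 would allow up to 0.0555 m.

7 decimal places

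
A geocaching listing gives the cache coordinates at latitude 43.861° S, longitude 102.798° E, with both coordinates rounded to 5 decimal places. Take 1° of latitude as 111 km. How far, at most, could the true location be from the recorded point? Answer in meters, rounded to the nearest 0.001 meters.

0.684 meters

Rounding to 5 decimal places leaves each coordinate within ±5e-06° of the true value.
North–south component: 5e-06° × 111000 = 0.555 m.
E–W at 43.861°: 5e-06° × 111000 × cos 43.861° = 5e-06 × 111000 × 0.7210 ≈ 0.400168 m.
Worst case both components are at the extreme and orthogonal: √(0.555² + 0.400168²) ≈ 0.684222 m.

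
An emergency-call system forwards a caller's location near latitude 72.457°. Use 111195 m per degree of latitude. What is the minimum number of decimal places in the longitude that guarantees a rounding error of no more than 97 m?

3

At 72.457° one degree of longitude covers 111195 × cos 72.457° ≈ 111195 × 0.3014 ≈ 33516.6 m.
N decimal places → at most half a unit in the last place, 0.5 × 10⁻ᴺ° = 33516.6/2 × 10⁻ᴺ m.
Setting 16758.3 × 10⁻ᴺ ≤ 97 gives 10ᴺ ≥ 172.8, i.e. N ≥ 2.24.
So 3 decimal places suffice (16.8 m); 2 would allow up to 168 m.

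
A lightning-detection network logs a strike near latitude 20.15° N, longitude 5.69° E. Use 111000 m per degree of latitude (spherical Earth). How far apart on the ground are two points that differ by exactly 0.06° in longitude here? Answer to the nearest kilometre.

At 20.15° a degree of longitude is 111000 × cos 20.15° ≈ 104206 m, so 0.06° corresponds to 6252.37 m.
That is 6252.37 m = 6.2524 km.

6 kilometres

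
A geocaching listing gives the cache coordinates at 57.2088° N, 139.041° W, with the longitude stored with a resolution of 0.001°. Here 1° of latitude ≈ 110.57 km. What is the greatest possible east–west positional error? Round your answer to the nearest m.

With a 0.001° grid the true value lies within half a step, ±0.001°/2 = ±0.0005°, of the stored one.
At latitude 57.2088° a degree of longitude spans 110570 m × cos 57.2088° = 110570 × 0.5416 ≈ 59882.4 m.
East–west error: 0.0005° × 59882.4 m/° ≈ 29.9412 m.

30 m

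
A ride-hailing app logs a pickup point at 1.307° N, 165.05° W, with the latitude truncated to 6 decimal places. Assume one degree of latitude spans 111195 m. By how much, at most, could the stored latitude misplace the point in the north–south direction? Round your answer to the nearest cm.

Truncating at 6 decimal places can drop up to a full unit in the last place, so the latitude may be off by as much as 1e-06°.
North–south distance: 1e-06° × 111195 m/° = 0.111195 m.
That is 0.111195 m = 11.119 cm.

11 cm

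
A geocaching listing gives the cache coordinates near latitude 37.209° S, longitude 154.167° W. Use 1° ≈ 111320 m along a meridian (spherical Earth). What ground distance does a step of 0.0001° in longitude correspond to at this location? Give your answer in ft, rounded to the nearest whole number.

One degree of longitude here spans 111320 × cos 37.209° = 111320 × 0.7964 ≈ 88659.1 m; 0.0001° of that is 8.86591 m.
Converting: 8.86591 m × 3.2808 ft/m ≈ 29.088 ft.

29 ft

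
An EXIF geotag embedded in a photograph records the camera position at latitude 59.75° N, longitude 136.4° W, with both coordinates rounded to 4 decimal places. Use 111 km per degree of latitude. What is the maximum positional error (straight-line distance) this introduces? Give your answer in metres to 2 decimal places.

6.21 metres

Rounding to 4 decimal places leaves each coordinate within ±5e-05° of the true value.
N–S: 5e-05° × 111000 m/° = 5.55 m.
Longitude error → 5e-05 × 111000 × cos 59.75° = 5e-05 × 111000 × 0.5038 ≈ 2.79595 m.
Combining orthogonally: (5.55² + 2.79595²)^½ ≈ 6.21448 m.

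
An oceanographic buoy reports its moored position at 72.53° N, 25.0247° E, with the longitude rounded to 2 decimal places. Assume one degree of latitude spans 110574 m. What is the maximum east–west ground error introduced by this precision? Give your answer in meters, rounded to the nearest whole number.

Rounding to 2 decimal places leaves the longitude within ±0.005° of the true value.
Parallels shrink by cos φ, so at 72.53° a degree of longitude is 110574 × 0.3002 ≈ 33195 m.
Maximum E–W displacement: 0.005 × 33195 = 165.975 m.

166 meters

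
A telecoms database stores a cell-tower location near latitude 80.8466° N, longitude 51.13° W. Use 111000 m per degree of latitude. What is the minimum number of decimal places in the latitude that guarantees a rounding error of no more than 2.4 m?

5 decimal places

One degree of latitude covers 111000 m.
N decimal places → at most half a unit in the last place, 0.5 × 10⁻ᴺ° = 111000/2 × 10⁻ᴺ m.
Setting 55500 × 10⁻ᴺ ≤ 2.4 gives 10ᴺ ≥ 2.312e+04, i.e. N ≥ 4.36.
N = 4 would give 5.55 m (too coarse); N = 5 gives 0.555 m ≤ 2.4 m.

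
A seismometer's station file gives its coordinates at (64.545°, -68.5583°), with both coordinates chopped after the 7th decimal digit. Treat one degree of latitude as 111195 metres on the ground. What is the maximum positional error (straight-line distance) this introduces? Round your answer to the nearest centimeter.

Truncating at 7 decimal places can drop up to a full unit in the last place, so each coordinate may be off by as much as 1e-07°.
Latitude error → 1e-07 × 111195 = 0.0111195 m along the meridian.
E–W at 64.545°: 1e-07° × 111195 × cos 64.545° = 1e-07 × 111195 × 0.4298 ≈ 0.00477918 m.
Worst case both components are at the extreme and orthogonal: √(0.0111195² + 0.00477918²) ≈ 0.0121031 m.
That is 0.0121031 m = 1.2103 cm.

1 centimeters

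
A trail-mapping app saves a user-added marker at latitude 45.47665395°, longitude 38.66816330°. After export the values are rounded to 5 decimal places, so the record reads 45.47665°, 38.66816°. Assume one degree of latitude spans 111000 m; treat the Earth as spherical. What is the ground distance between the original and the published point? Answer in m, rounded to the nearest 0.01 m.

The latitude changed by +0.00000395° and the longitude by +0.00000330°.
North–south shift: 0.00000395 × 111000 = 0.43845 m.
East–west at this latitude: 0.00000330° × 111000 × cos 45.4766° ≈ 0.00000330 × 77833.2 = 0.25685 m.
Distance: √(0.43845² + 0.25685²) ≈ 0.508144 m.

0.51 m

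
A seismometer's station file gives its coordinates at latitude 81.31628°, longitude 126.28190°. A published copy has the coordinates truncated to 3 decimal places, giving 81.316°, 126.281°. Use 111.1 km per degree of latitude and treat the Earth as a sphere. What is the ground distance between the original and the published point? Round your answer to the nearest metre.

The latitude changed by +0.00028° and the longitude by +0.00090°.
N–S: 0.00028° × 111100 m/° = 31.108 m.
E–W at 81.316°: 0.00090° × 111100 × cos 81.316° = 0.00090 × 111100 × 0.1510 ≈ 15.097 m.
Hypotenuse of the two orthogonal shifts: √(31.108² + 15.097²) = 34.5778 m.

35 metres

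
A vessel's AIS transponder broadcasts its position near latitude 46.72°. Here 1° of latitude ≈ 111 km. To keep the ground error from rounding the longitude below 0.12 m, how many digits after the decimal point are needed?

6 decimal places

At 46.72° one degree of longitude covers 111000 × cos 46.72° ≈ 111000 × 0.6856 ≈ 76097.6 m.
With N decimal places the half-ulp bound is 0.5·10⁻ᴺ°, or 0.5·10⁻ᴺ × 76097.6 m on the ground.
Need 0.5 × 76097.6 × 10⁻ᴺ ≤ 0.12 → 10⁻ᴺ ≤ 3.154e-06, so N ≥ 5.50.
So 6 decimal places suffice (0.038 m); 5 would allow up to 0.38 m.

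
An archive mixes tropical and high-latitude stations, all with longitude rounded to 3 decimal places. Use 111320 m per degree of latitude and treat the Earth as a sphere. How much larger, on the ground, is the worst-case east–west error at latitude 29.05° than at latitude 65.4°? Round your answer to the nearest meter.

Rounding to 3 decimal places leaves the longitude within ±0.0005° of the true value.
At 29.05°: 0.0005° × 111320 × cos 29.05° = 0.0005 × 111320 × 0.8742 ≈ 48.658 m.
At 65.4°: 0.0005° × 111320 × cos 65.4° = 0.0005 × 111320 × 0.4163 ≈ 23.17 m.
So the lower-latitude error exceeds the higher by 48.658 − 23.17 = 25.488 m.

25 meters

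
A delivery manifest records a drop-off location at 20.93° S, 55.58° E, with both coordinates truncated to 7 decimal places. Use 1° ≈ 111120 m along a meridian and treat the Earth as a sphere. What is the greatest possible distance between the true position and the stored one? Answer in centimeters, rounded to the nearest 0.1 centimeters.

Truncating at 7 decimal places can drop up to a full unit in the last place, so each coordinate may be off by as much as 1e-07°.
N–S: 1e-07° × 111120 m/° = 0.011112 m.
East–west component at 20.93°: 1e-07° × 111120 × cos 20.93° ≈ 1e-07 × 103788 ≈ 0.0103788 m.
Combining orthogonally: (0.011112² + 0.0103788²)^½ ≈ 0.0152051 m.
That is 0.0152051 m = 1.5205 cm.

1.5 centimeters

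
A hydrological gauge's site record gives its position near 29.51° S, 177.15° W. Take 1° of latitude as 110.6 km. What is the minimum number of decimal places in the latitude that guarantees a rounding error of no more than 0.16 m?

6 decimal places

One degree of latitude covers 110600 m.
Rounding to N decimal places gives at most 0.5 × 10⁻ᴺ degrees of error, i.e. 0.5 × 10⁻ᴺ × 110600 m.
Need 0.5 × 110600 × 10⁻ᴺ ≤ 0.16 → 10⁻ᴺ ≤ 2.893e-06, so N ≥ 5.54.
At 5 places the error can reach 0.553 m, but 6 places keeps it to 0.0553 m.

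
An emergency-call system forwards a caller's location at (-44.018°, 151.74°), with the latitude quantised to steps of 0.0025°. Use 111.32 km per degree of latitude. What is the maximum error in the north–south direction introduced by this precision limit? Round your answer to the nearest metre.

139 metres

With a 0.0025° grid the true value lies within half a step, ±0.0025°/2 = ±0.00125°, of the stored one.
Along the meridian that is 0.00125° × 111320 m/° = 139.15 m.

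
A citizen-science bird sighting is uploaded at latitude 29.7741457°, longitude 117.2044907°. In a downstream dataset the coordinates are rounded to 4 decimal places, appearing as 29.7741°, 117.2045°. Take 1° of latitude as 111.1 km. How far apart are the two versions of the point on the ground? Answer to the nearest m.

The latitude changed by +0.0000457° and the longitude by -0.0000093°.
North–south shift: 0.0000457 × 111100 = 5.07727 m.
E–W at 29.7741°: -0.0000093° × 111100 × cos 29.7741° = -0.0000093 × 111100 × 0.8680 ≈ -0.896833 m.
Distance: √(5.07727² + 0.896833²) ≈ 5.15587 m.

5 m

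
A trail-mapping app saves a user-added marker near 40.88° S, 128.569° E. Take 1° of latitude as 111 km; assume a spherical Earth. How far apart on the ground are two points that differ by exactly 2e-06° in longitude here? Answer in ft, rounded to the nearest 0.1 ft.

0.6 ft

2e-06° of longitude at 40.88° is 2e-06 × 111000 × cos 40.88° ≈ 2e-06 × 83925.1 = 0.16785 m.
In feet: 0.16785 m ÷ 0.3048 ≈ 0.55069 ft.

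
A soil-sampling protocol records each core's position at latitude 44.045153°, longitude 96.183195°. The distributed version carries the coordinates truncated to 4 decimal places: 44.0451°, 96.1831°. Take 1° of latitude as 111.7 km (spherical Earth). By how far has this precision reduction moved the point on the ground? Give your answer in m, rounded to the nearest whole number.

Δlat = 44.045153 − 44.0451 = +0.000053°; Δlon = 96.183195 − 96.1831 = +0.000095°.
N–S: 0.000053° × 111700 m/° = 5.9201 m.
East–west at this latitude: 0.000095° × 111700 × cos 44.0451° ≈ 0.000095 × 80289.2 = 7.62747 m.
Hypotenuse of the two orthogonal shifts: √(5.9201² + 7.62747²) = 9.65535 m.

10 m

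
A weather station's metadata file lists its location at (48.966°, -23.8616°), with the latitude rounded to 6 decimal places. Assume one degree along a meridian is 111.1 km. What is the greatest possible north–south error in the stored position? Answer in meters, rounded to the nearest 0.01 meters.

0.06 meters

Rounding to 6 decimal places leaves the latitude within ±5e-07° of the true value.
So the N–S error is at most 5e-07 × 111100 = 0.05555 m.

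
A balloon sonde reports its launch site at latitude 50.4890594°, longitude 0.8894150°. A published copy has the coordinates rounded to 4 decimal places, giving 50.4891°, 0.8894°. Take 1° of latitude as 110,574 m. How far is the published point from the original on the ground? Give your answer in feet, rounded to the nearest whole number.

15 feet

Δlat = 50.4890594 − 50.4891 = -0.0000406°; Δlon = 0.8894150 − 0.8894 = +0.0000150°.
North–south shift: -0.0000406 × 110574 = -4.4893 m.
East–west at this latitude: 0.0000150° × 110574 × cos 50.4891° ≈ 0.0000150 × 70349.9 = 1.05525 m.
Combined displacement = (4.4893² + 1.05525²)^½ ≈ 4.61166 m.
Converting: 4.61166 m × 3.2808 ft/m ≈ 15.13 ft.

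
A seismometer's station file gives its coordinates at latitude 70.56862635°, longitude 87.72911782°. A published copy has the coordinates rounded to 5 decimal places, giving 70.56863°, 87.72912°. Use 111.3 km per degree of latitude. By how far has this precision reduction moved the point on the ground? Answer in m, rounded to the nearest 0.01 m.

0.41 m

Δlat = 70.56862635 − 70.56863 = -0.00000365°; Δlon = 87.72911782 − 87.72912 = -0.00000218°.
North–south shift: -0.00000365 × 111300 = -0.406245 m.
East–west at this latitude: -0.00000218° × 111300 × cos 70.5686° ≈ -0.00000218 × 37027 = -0.0807189 m.
Distance: √(0.406245² + 0.0807189²) ≈ 0.414187 m.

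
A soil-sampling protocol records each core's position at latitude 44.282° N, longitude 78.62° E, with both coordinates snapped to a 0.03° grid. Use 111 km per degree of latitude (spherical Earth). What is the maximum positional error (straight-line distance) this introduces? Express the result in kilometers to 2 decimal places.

With a 0.03° grid the true value lies within half a step, ±0.03°/2 = ±0.015°, of the stored one.
N–S: 0.015° × 111000 m/° = 1665 m.
East–west component at 44.282°: 0.015° × 111000 × cos 44.282° ≈ 0.015 × 79466.2 ≈ 1191.99 m.
The two errors are perpendicular, so the maximum displacement is √(1665² + 1191.99²) ≈ 2047.7 m.
That is 2047.7 m = 2.0477 km.

2.05 kilometers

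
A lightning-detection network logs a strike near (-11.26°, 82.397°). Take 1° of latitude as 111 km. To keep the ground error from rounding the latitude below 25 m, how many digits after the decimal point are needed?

One degree of latitude covers 111000 m.
Rounding to N decimal places gives at most 0.5 × 10⁻ᴺ degrees of error, i.e. 0.5 × 10⁻ᴺ × 111000 m.
Setting 55500 × 10⁻ᴺ ≤ 25 gives 10ᴺ ≥ 2220, i.e. N ≥ 3.35.
So 4 decimal places suffice (5.55 m); 3 would allow up to 55.5 m.

4 decimal places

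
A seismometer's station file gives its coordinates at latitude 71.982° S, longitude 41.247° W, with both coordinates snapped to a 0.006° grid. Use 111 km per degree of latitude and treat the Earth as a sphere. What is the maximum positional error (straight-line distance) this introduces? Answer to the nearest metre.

349 metres

With a 0.006° grid the true value lies within half a step, ±0.006°/2 = ±0.003°, of the stored one.
North–south component: 0.003° × 111000 = 333 m.
East–west component at 71.982°: 0.003° × 111000 × cos 71.982° ≈ 0.003 × 34334 ≈ 103.002 m.
The two errors are perpendicular, so the maximum displacement is √(333² + 103.002²) ≈ 348.566 m.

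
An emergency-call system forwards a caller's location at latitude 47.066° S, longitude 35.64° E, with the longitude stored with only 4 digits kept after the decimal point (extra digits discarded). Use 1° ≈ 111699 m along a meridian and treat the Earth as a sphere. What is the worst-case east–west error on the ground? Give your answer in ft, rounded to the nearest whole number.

25 ft

Truncating at 4 decimal places can drop up to a full unit in the last place, so the longitude may be off by as much as 0.0001°.
One degree of longitude at 47.066° is 111699 × cos 47.066° ≈ 111699 × 0.6812 = 76084.4 m.
Maximum E–W displacement: 0.0001 × 76084.4 = 7.60844 m.
Converting: 7.60844 m × 3.2808 ft/m ≈ 24.962 ft.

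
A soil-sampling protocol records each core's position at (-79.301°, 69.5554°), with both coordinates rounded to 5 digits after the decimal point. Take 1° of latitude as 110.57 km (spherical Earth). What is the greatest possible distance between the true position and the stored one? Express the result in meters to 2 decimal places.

Rounding to 5 decimal places leaves each coordinate within ±5e-06° of the true value.
N–S: 5e-06° × 110570 m/° = 0.55285 m.
East–west component at 79.301°: 5e-06° × 110570 × cos 79.301° ≈ 5e-06 × 20527.3 ≈ 0.102636 m.
Worst case both components are at the extreme and orthogonal: √(0.55285² + 0.102636²) ≈ 0.562296 m.

0.56 meters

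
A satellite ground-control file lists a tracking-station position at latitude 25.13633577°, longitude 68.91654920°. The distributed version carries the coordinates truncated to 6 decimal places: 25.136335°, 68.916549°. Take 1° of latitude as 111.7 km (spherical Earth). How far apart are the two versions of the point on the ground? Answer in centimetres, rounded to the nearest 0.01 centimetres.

8.84 centimetres

Δlat = 25.13633577 − 25.136335 = +0.00000077°; Δlon = 68.91654920 − 68.916549 = +0.00000020°.
N–S: 0.00000077° × 111700 m/° = 0.086009 m.
East–west at this latitude: 0.00000020° × 111700 × cos 25.1363° ≈ 0.00000020 × 101122 = 0.0202244 m.
Distance: √(0.086009² + 0.0202244²) ≈ 0.0883548 m.
That is 0.0883548 m = 8.8355 cm.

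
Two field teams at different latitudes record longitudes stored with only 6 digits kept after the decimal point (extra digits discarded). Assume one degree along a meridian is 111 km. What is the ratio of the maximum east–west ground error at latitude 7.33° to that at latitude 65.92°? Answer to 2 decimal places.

2.43

Truncating at 6 decimal places can drop up to a full unit in the last place, so the longitude may be off by as much as 1e-06°.
At 7.33°: 1e-06° × 111000 × cos 7.33° = 1e-06 × 111000 × 0.9918 ≈ 0.11009 m.
At 65.92°: 1e-06° × 111000 × cos 65.92° = 1e-06 × 111000 × 0.4080 ≈ 0.045289 m.
The ratio reduces to cos 7.33° / cos 65.92° = 0.9918/0.4080 ≈ 2.4309.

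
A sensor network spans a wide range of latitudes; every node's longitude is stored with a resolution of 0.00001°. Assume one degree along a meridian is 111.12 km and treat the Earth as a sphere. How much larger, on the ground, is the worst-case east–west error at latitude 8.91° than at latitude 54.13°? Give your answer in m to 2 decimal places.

0.22 m

With a 0.00001° grid the true value lies within half a step, ±0.00001°/2 = ±5e-06°, of the stored one.
Error at 8.91° = 5e-06° × 111120 × cos 8.91° ≈ 0.5556 × 0.9879 = 0.5489 m.
Error at 54.13° = 5e-06° × 111120 × cos 54.13° ≈ 0.5556 × 0.5859 = 0.32555 m.
Difference: 0.5489 − 0.32555 = 0.22334 m.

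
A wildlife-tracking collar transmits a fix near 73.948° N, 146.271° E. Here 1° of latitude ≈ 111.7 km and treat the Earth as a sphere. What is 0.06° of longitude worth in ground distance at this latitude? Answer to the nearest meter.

0.06° of longitude at 73.948° is 0.06 × 111700 × cos 73.948° ≈ 0.06 × 30886.1 = 1853.17 m.

1853 meters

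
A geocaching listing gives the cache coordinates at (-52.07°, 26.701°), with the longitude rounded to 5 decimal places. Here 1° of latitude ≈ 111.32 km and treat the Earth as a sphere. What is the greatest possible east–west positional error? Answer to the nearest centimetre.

34 centimetres

Rounding to 5 decimal places leaves the longitude within ±5e-06° of the true value.
One degree of longitude at 52.07° is 111320 × cos 52.07° ≈ 111320 × 0.6147 = 68428.2 m.
So at most 5e-06° × 68428.2 ≈ 0.342141 m east–west.
That is 0.342141 m = 34.214 cm.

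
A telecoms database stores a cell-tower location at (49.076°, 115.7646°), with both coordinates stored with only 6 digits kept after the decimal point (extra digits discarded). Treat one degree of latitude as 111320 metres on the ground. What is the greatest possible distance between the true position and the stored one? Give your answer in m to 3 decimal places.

0.133 m

Truncating at 6 decimal places can drop up to a full unit in the last place, so each coordinate may be off by as much as 1e-06°.
Latitude error → 1e-06 × 111320 = 0.11132 m along the meridian.
E–W at 49.076°: 1e-06° × 111320 × cos 49.076° = 1e-06 × 111320 × 0.6551 ≈ 0.072921 m.
Combining orthogonally: (0.11132² + 0.072921²)^½ ≈ 0.133077 m.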